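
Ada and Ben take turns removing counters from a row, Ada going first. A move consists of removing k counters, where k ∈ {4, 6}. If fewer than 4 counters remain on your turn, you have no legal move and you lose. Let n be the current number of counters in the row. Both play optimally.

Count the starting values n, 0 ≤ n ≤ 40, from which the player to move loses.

17

Work bottom-up. With no move the player to move loses. Otherwise the position is W if at least one move leads to an L position for the opponent, and L if every move leads to a W.
n=0: no move → L
n=1: no move → L
n=2: no move → L
n=3: no move → L
n=4: W (go to 0, an L position)
n=5: W (go to 1, an L position)
n=6: W (go to 2, an L position)
n=7: W (go to 3, an L position)
n=8: W (go to 2, an L position)
n=9: W (go to 3, an L position)
n=10: L (options 6(W), 4(W) are all W)
n=11: L (options 7(W), 5(W) are all W)
n=12: L (options 8(W), 6(W) are all W)
n=13: L (options 9(W), 7(W) are all W)
n=14: W (go to 10, an L position)
n=15: W (go to 11, an L position)
n=16: W (go to 12, an L position)
n=17: W (go to 13, an L position)
n=18: W (go to 12, an L position)
n=19: W (go to 13, an L position)
n=20: L (options 16(W), 14(W) are all W)
n=21: L (options 17(W), 15(W) are all W)
n=22: L (options 18(W), 16(W) are all W)
n=23: L (options 19(W), 17(W) are all W)
n=24: W (go to 20, an L position)
n=25: W (go to 21, an L position)
n=26: W (go to 22, an L position)
n=27: W (go to 23, an L position)
n=28: W (go to 22, an L position)
n=29: W (go to 23, an L position)
n=30: L (options 26(W), 24(W) are all W)
n=31: L (options 27(W), 25(W) are all W)
n=32: L (options 28(W), 26(W) are all W)
n=33: L (options 29(W), 27(W) are all W)
n=34: W (go to 30, an L position)
n=35: W (go to 31, an L position)
n=36: W (go to 32, an L position)
n=37: W (go to 33, an L position)
n=38: W (go to 32, an L position)
n=39: W (go to 33, an L position)
n=40: L (options 36(W), 34(W) are all W)
L entries with 0 ≤ n ≤ 40: n = 0, 1, 2, 3, 10, 11, 12, 13, 20, 21, 22, 23, 30, 31, 32, 33, 40; that makes 17.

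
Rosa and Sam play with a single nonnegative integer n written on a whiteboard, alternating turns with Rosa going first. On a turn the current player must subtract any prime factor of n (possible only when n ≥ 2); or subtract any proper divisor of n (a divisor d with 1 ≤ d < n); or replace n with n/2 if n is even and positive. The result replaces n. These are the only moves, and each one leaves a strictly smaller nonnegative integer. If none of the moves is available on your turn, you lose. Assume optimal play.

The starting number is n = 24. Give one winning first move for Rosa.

Move to 20.

Work bottom-up. With no move the player to move loses. Otherwise the position is W if at least one move leads to an L position for the opponent, and L if every move leads to a W.
n=0: no move → L
n=1: no move → L
n=2: can move to 0, which is L ⇒ W
n=3: can move to 0, which is L ⇒ W
n=4: moves to 2(W), 3(W); every one is W ⇒ L
n=5: can move to 0, which is L ⇒ W
n=6: can move to 4, which is L ⇒ W
n=7: can move to 0, which is L ⇒ W
n=8: can move to 4, which is L ⇒ W
n=9: moves to 6(W), 8(W); every one is W ⇒ L
n=10: can move to 9, which is L ⇒ W
n=11: can move to 0, which is L ⇒ W
n=12: can move to 9, which is L ⇒ W
n=13: can move to 0, which is L ⇒ W
n=14: moves to 7(W), 12(W), 13(W); every one is W ⇒ L
n=15: can move to 14, which is L ⇒ W
n=16: can move to 14, which is L ⇒ W
n=17: can move to 0, which is L ⇒ W
n=18: can move to 9, which is L ⇒ W
n=19: can move to 0, which is L ⇒ W
n=20: moves to 10(W), 15(W), 16(W), 18(W), 19(W); every one is W ⇒ L
n=21: can move to 14, which is L ⇒ W
n=22: can move to 20, which is L ⇒ W
n=23: can move to 0, which is L ⇒ W
n=24: can move to 20, which is L ⇒ W
From 24, the L positions reachable in one move are: 20.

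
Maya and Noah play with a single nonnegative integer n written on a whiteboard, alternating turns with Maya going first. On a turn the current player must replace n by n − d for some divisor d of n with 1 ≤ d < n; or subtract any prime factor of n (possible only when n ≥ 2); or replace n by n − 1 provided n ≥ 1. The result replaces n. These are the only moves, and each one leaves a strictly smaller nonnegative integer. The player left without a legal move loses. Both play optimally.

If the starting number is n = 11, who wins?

Maya wins.

Label each position W (a win for the player to move) or L (a loss). A position with no legal move is L; any other position is W exactly when some move reaches an L, and L when every move reaches a W.
n=0: no move → L
n=1: →0(L), so W
n=2: →0(L), so W
n=3: →0(L), so W
n=4: →2(W), 3(W) — all W, so L
n=5: →0(L), so W
n=6: →4(L), so W
n=7: →0(L), so W
n=8: →4(L), so W
n=9: →6(W), 8(W) — all W, so L
n=10: →9(L), so W
n=11: →0(L), so W
The starting position 11 is W: Maya should move to 0, handing over an L position.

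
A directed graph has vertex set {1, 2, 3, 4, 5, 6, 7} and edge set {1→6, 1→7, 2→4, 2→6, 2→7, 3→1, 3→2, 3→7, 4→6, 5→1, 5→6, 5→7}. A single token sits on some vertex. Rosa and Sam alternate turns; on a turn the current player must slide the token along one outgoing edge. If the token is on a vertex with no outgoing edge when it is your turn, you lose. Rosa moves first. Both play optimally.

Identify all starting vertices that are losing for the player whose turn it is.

Positions with no move are L. A position that does have a move is losing for the player to move precisely when every available move leads to a winning position for the opponent. Fill in the labels:
Every edge goes from a vertex to one that appears earlier in the order 6, 7, 4, 1, 2, 5, 3, so processing vertices in that order labels each vertex after all of its successors.
6: no outgoing edge → L
7: no outgoing edge → L
4: can move to 6, which is L ⇒ W
1: can move to 7, which is L ⇒ W
2: can move to 7, which is L ⇒ W
5: can move to 7, which is L ⇒ W
3: can move to 7, which is L ⇒ W
Reading off the rows marked L gives the requested list; there are 2 such vertices.

6, 7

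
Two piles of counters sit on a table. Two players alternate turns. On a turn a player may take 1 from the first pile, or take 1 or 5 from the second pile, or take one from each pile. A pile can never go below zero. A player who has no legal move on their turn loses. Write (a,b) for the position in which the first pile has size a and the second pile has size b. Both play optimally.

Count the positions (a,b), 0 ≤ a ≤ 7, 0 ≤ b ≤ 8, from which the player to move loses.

Classify positions by backward induction: terminal positions (no move available) are L. From any other position, the mover wins iff some move reaches an L.
Every move lowers a or b (never raises either), so fill the grid row by row in increasing a, and left to right within a row: each cell's successors are then already labelled.
      b=0  b=1  b=2  b=3  b=4  b=5  b=6  b=7  b=8
a=0:    L    W    L    W    L    W    L    W    L
a=1:    W    W    W    W    W    W    W    W    W
a=2:    L    W    L    W    L    W    L    W    L
a=3:    W    W    W    W    W    W    W    W    W
a=4:    L    W    L    W    L    W    L    W    L
a=5:    W    W    W    W    W    W    W    W    W
a=6:    L    W    L    W    L    W    L    W    L
a=7:    W    W    W    W    W    W    W    W    W
Cells with no legal move (terminal, hence L): (0,0).
The remaining L cells, each justified by listing all of its moves:
(0,2): the only move is to (0,1)(W), a W ⇒ L
(0,4): the only move is to (0,3)(W), a W ⇒ L
(0,6): moves to (0,5)(W), (0,1)(W); every one is W ⇒ L
(0,8): moves to (0,7)(W), (0,3)(W); every one is W ⇒ L
(2,0): the only move is to (1,0)(W), a W ⇒ L
(2,2): moves to (1,2)(W), (2,1)(W), (1,1)(W); every one is W ⇒ L
(2,4): moves to (1,4)(W), (2,3)(W), (1,3)(W); every one is W ⇒ L
(2,6): moves to (1,6)(W), (2,5)(W), (2,1)(W), (1,5)(W); every one is W ⇒ L
(2,8): moves to (1,8)(W), (2,7)(W), (2,3)(W), (1,7)(W); every one is W ⇒ L
(4,0): the only move is to (3,0)(W), a W ⇒ L
(4,2): moves to (3,2)(W), (4,1)(W), (3,1)(W); every one is W ⇒ L
(4,4): moves to (3,4)(W), (4,3)(W), (3,3)(W); every one is W ⇒ L
(4,6): moves to (3,6)(W), (4,5)(W), (4,1)(W), (3,5)(W); every one is W ⇒ L
(4,8): moves to (3,8)(W), (4,7)(W), (4,3)(W), (3,7)(W); every one is W ⇒ L
(6,0): the only move is to (5,0)(W), a W ⇒ L
(6,2): moves to (5,2)(W), (6,1)(W), (5,1)(W); every one is W ⇒ L
(6,4): moves to (5,4)(W), (6,3)(W), (5,3)(W); every one is W ⇒ L
(6,6): moves to (5,6)(W), (6,5)(W), (6,1)(W), (5,5)(W); every one is W ⇒ L
(6,8): moves to (5,8)(W), (6,7)(W), (6,3)(W), (5,7)(W); every one is W ⇒ L
Every other cell has at least one move into one of the L cells above, so it is W.
L cells per row: a=0: 5, a=1: 0, a=2: 5, a=3: 0, a=4: 5, a=5: 0, a=6: 5, a=7: 0; total 20.

20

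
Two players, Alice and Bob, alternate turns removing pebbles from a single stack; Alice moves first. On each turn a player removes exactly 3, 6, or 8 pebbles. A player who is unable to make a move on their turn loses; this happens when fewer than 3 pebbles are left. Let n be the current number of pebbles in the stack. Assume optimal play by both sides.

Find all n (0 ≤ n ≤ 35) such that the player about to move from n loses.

0, 1, 2, 11, 12, 13, 22, 23, 24, 33, 34, 35

Build the W/L table. Terminal = L. A non-terminal position is W if it has a move to some L; otherwise it is L.
n=0: no move → L
n=1: no move → L
n=2: no move → L
n=3: W (go to 0, an L position)
n=4: W (go to 1, an L position)
n=5: W (go to 2, an L position)
n=6: W (go to 0, an L position)
n=7: W (go to 1, an L position)
n=8: W (go to 2, an L position)
n=9: W (go to 1, an L position)
n=10: W (go to 2, an L position)
n=11: L (options 8(W), 5(W), 3(W) are all W)
n=12: L (options 9(W), 6(W), 4(W) are all W)
n=13: L (options 10(W), 7(W), 5(W) are all W)
n=14: W (go to 11, an L position)
n=15: W (go to 12, an L position)
n=16: W (go to 13, an L position)
n=17: W (go to 11, an L position)
n=18: W (go to 12, an L position)
n=19: W (go to 13, an L position)
n=20: W (go to 12, an L position)
n=21: W (go to 13, an L position)
n=22: L (options 19(W), 16(W), 14(W) are all W)
n=23: L (options 20(W), 17(W), 15(W) are all W)
n=24: L (options 21(W), 18(W), 16(W) are all W)
n=25: W (go to 22, an L position)
n=26: W (go to 23, an L position)
n=27: W (go to 24, an L position)
n=28: W (go to 22, an L position)
n=29: W (go to 23, an L position)
n=30: W (go to 24, an L position)
n=31: W (go to 23, an L position)
n=32: W (go to 24, an L position)
n=33: L (options 30(W), 27(W), 25(W) are all W)
n=34: L (options 31(W), 28(W), 26(W) are all W)
n=35: L (options 32(W), 29(W), 27(W) are all W)
The losing starting values of n are exactly the entries labelled L in this table (12 of them).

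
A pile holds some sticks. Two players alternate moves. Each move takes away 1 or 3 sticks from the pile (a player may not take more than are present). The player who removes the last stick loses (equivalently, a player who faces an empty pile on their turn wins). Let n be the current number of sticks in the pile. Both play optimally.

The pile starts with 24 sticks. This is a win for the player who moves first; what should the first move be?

Use the standard recursion: the mover wins at a terminal position; elsewhere, the mover wins exactly when some move hands the opponent an L position.
n=0: no move; the opponent has just taken the last stick and therefore loses → W
n=1: →0(W) only, which is W, so L
n=2: →1(L), so W
n=3: →2(W), 0(W) — all W, so L
n=4: →3(L), so W
n=5: →4(W), 2(W) — all W, so L
n=6: →5(L), so W
n=7: →6(W), 4(W) — all W, so L
n=8: →7(L), so W
n=9: →8(W), 6(W) — all W, so L
n=10: →9(L), so W
n=11: →10(W), 8(W) — all W, so L
n=12: →11(L), so W
n=13: →12(W), 10(W) — all W, so L
n=14: →13(L), so W
n=15: →14(W), 12(W) — all W, so L
n=16: →15(L), so W
n=17: →16(W), 14(W) — all W, so L
n=18: →17(L), so W
n=19: →18(W), 16(W) — all W, so L
n=20: →19(L), so W
n=21: →20(W), 18(W) — all W, so L
n=22: →21(L), so W
n=23: →22(W), 20(W) — all W, so L
n=24: →23(L), so W
From 24, the L positions reachable in one move are: 23, 21. Any move reaching one of these is winning.

Remove 1, leaving 23.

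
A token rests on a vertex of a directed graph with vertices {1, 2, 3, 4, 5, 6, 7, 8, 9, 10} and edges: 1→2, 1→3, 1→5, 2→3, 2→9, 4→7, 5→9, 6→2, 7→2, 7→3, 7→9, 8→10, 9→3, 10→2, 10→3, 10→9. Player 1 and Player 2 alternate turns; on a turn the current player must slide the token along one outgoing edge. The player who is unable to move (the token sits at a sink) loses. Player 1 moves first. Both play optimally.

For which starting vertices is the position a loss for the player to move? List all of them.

Classify positions by backward induction: terminal positions (no move available) are L. From any other position, the mover wins iff some move reaches an L.
Every edge goes from a vertex to one that appears earlier in the order 3, 9, 2, 7, 6, 10, 5, 8, 1, 4, so processing vertices in that order labels each vertex after all of its successors.
3: no outgoing edge → L
9: W (go to 3, an L position)
2: W (go to 3, an L position)
7: W (go to 3, an L position)
6: L (sole option 2(W) is W)
10: W (go to 3, an L position)
5: L (sole option 9(W) is W)
8: L (sole option 10(W) is W)
1: W (go to 5, an L position)
4: L (sole option 7(W) is W)
The losing starting vertices are exactly the entries labelled L in this table (5 of them).

3, 4, 5, 6, 8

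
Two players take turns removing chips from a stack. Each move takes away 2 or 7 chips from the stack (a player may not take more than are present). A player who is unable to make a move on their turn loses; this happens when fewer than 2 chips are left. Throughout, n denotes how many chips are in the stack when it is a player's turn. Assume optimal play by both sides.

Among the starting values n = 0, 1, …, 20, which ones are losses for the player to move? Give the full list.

Positions with no move are L. A position that does have a move is losing for the player to move precisely when every available move leads to a winning position for the opponent. Fill in the labels:
n=0: no move → L
n=1: no move → L
n=2: →0(L), so W
n=3: →1(L), so W
n=4: →2(W) only, which is W, so L
n=5: →3(W) only, which is W, so L
n=6: →4(L), so W
n=7: →5(L), so W
n=8: →1(L), so W
n=9: →7(W), 2(W) — all W, so L
n=10: →8(W), 3(W) — all W, so L
n=11: →9(L), so W
n=12: →10(L), so W
n=13: →11(W), 6(W) — all W, so L
n=14: →12(W), 7(W) — all W, so L
n=15: →13(L), so W
n=16: →14(L), so W
n=17: →10(L), so W
n=18: →16(W), 11(W) — all W, so L
n=19: →17(W), 12(W) — all W, so L
n=20: →18(L), so W
Reading off the rows marked L gives the requested list; there are 10 such values of n.

0, 1, 4, 5, 9, 10, 13, 14, 18, 19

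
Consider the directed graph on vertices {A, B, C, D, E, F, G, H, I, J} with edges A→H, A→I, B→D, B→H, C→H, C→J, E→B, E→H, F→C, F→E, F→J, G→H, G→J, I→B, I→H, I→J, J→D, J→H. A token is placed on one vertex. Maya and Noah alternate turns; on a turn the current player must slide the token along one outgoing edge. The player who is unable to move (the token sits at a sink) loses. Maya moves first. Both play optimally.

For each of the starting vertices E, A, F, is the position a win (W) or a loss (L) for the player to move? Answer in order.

E: W, A: W, F: L

Compute win/loss labels from the base case upward. A position with no move is L. Any other position is W if it can reach an L in one move, else L.
Every edge goes from a vertex to one that appears earlier in the order D, H, B, J, E, G, I, A, C, F, so processing vertices in that order labels each vertex after all of its successors.
D: no outgoing edge → L
H: no outgoing edge → L
B: W (go to H, an L position)
J: W (go to H, an L position)
E: W (go to H, an L position)
G: W (go to H, an L position)
I: W (go to H, an L position)
A: W (go to H, an L position)
C: W (go to H, an L position)
F: L (options C(W), E(W), J(W) are all W)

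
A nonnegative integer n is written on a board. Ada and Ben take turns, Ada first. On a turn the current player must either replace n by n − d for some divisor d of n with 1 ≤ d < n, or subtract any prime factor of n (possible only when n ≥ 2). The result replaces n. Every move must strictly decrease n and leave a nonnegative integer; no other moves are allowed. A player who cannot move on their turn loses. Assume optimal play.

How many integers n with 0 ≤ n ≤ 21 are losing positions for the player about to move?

6

Build the W/L table. Terminal = L. A non-terminal position is W if it has a move to some L; otherwise it is L.
n=0: no move → L
n=1: no move → L
n=2: can move to 0, which is L ⇒ W
n=3: can move to 0, which is L ⇒ W
n=4: moves to 2(W), 3(W); every one is W ⇒ L
n=5: can move to 0, which is L ⇒ W
n=6: can move to 4, which is L ⇒ W
n=7: can move to 0, which is L ⇒ W
n=8: can move to 4, which is L ⇒ W
n=9: moves to 6(W), 8(W); every one is W ⇒ L
n=10: can move to 9, which is L ⇒ W
n=11: can move to 0, which is L ⇒ W
n=12: can move to 9, which is L ⇒ W
n=13: can move to 0, which is L ⇒ W
n=14: moves to 7(W), 12(W), 13(W); every one is W ⇒ L
n=15: can move to 14, which is L ⇒ W
n=16: can move to 14, which is L ⇒ W
n=17: can move to 0, which is L ⇒ W
n=18: can move to 9, which is L ⇒ W
n=19: can move to 0, which is L ⇒ W
n=20: moves to 10(W), 15(W), 16(W), 18(W), 19(W); every one is W ⇒ L
n=21: can move to 14, which is L ⇒ W
L entries with 0 ≤ n ≤ 21: n = 0, 1, 4, 9, 14, 20; that makes 6.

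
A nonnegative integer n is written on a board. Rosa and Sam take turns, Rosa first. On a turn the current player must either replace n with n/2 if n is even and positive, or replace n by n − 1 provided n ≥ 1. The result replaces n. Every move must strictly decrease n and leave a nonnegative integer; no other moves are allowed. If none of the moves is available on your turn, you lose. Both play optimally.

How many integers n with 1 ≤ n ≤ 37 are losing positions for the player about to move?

18

Positions with no move are L. A position that does have a move is losing for the player to move precisely when every available move leads to a winning position for the opponent. Fill in the labels:
n=0: no move → L
n=1: can move to 0, which is L ⇒ W
n=2: the only move is to 1(W), a W ⇒ L
n=3: can move to 2, which is L ⇒ W
n=4: can move to 2, which is L ⇒ W
n=5: the only move is to 4(W), a W ⇒ L
n=6: can move to 5, which is L ⇒ W
n=7: the only move is to 6(W), a W ⇒ L
n=8: can move to 7, which is L ⇒ W
n=9: the only move is to 8(W), a W ⇒ L
n=10: can move to 5, which is L ⇒ W
n=11: the only move is to 10(W), a W ⇒ L
n=12: can move to 11, which is L ⇒ W
n=13: the only move is to 12(W), a W ⇒ L
n=14: can move to 7, which is L ⇒ W
n=15: the only move is to 14(W), a W ⇒ L
n=16: can move to 15, which is L ⇒ W
n=17: the only move is to 16(W), a W ⇒ L
n=18: can move to 9, which is L ⇒ W
n=19: the only move is to 18(W), a W ⇒ L
n=20: can move to 19, which is L ⇒ W
n=21: the only move is to 20(W), a W ⇒ L
n=22: can move to 11, which is L ⇒ W
n=23: the only move is to 22(W), a W ⇒ L
n=24: can move to 23, which is L ⇒ W
n=25: the only move is to 24(W), a W ⇒ L
n=26: can move to 13, which is L ⇒ W
n=27: the only move is to 26(W), a W ⇒ L
n=28: can move to 27, which is L ⇒ W
n=29: the only move is to 28(W), a W ⇒ L
n=30: can move to 15, which is L ⇒ W
n=31: the only move is to 30(W), a W ⇒ L
n=32: can move to 31, which is L ⇒ W
n=33: the only move is to 32(W), a W ⇒ L
n=34: can move to 17, which is L ⇒ W
n=35: the only move is to 34(W), a W ⇒ L
n=36: can move to 35, which is L ⇒ W
n=37: the only move is to 36(W), a W ⇒ L
L entries with 1 ≤ n ≤ 37 (n=0 is outside the asked range and is not counted): n = 2, 5, 7, 9, 11, 13, 15, 17, 19, 21, 23, 25, 27, 29, 31, 33, 35, 37; that makes 18.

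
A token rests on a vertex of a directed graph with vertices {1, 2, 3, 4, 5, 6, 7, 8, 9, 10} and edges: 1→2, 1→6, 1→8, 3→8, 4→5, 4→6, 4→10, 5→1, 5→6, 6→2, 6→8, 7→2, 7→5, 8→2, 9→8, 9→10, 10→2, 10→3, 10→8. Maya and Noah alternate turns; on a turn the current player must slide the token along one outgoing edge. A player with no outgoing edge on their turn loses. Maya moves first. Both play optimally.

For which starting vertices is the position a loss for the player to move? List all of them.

Work bottom-up. With no move the player to move loses. Otherwise the position is W if at least one move leads to an L position for the opponent, and L if every move leads to a W.
Every edge goes from a vertex to one that appears earlier in the order 2, 8, 3, 6, 10, 1, 5, 4, 9, 7, so processing vertices in that order labels each vertex after all of its successors.
2: no outgoing edge → L
8: can move to 2, which is L ⇒ W
3: the only move is to 8(W), a W ⇒ L
6: can move to 2, which is L ⇒ W
10: can move to 3, which is L ⇒ W
1: can move to 2, which is L ⇒ W
5: moves to 1(W), 6(W); every one is W ⇒ L
4: can move to 5, which is L ⇒ W
9: moves to 10(W), 8(W); every one is W ⇒ L
7: can move to 5, which is L ⇒ W
The losing starting vertices are exactly the entries labelled L in this table (4 of them).

2, 3, 5, 9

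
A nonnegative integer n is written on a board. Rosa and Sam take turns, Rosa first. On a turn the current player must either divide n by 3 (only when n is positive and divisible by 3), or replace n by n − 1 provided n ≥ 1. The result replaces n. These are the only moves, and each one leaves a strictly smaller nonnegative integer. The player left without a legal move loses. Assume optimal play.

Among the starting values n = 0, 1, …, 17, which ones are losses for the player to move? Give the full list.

0, 2, 4, 7, 9, 11, 13, 15, 17

Build the W/L table. Terminal = L. A non-terminal position is W if it has a move to some L; otherwise it is L.
n=0: no move → L
n=1: reaches L-position 0 → W
n=2: only reaches 1(W), which is W → L
n=3: reaches L-position 2 → W
n=4: only reaches 3(W), which is W → L
n=5: reaches L-position 4 → W
n=6: reaches L-position 2 → W
n=7: only reaches 6(W), which is W → L
n=8: reaches L-position 7 → W
n=9: only reaches 3(W), 8(W), all W → L
n=10: reaches L-position 9 → W
n=11: only reaches 10(W), which is W → L
n=12: reaches L-position 4 → W
n=13: only reaches 12(W), which is W → L
n=14: reaches L-position 13 → W
n=15: only reaches 5(W), 14(W), all W → L
n=16: reaches L-position 15 → W
n=17: only reaches 16(W), which is W → L
Reading off the rows marked L gives the requested list; there are 9 such values of n.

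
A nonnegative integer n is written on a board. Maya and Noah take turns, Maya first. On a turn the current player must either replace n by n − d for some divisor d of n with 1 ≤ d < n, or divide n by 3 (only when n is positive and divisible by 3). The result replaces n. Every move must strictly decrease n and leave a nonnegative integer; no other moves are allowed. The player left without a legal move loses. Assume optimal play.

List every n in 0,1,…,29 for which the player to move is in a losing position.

0, 1, 4, 7, 9, 11, 13, 15, 17, 19, 23, 25, 28

Use the standard recursion: the mover loses at a terminal position; elsewhere, the mover wins exactly when some move hands the opponent an L position.
n=0: no move → L
n=1: no move → L
n=2: reaches L-position 1 → W
n=3: reaches L-position 1 → W
n=4: only reaches 2(W), 3(W), all W → L
n=5: reaches L-position 4 → W
n=6: reaches L-position 4 → W
n=7: only reaches 6(W), which is W → L
n=8: reaches L-position 4 → W
n=9: only reaches 3(W), 6(W), 8(W), all W → L
n=10: reaches L-position 9 → W
n=11: only reaches 10(W), which is W → L
n=12: reaches L-position 4 → W
n=13: only reaches 12(W), which is W → L
n=14: reaches L-position 7 → W
n=15: only reaches 5(W), 10(W), 12(W), 14(W), all W → L
n=16: reaches L-position 15 → W
n=17: only reaches 16(W), which is W → L
n=18: reaches L-position 9 → W
n=19: only reaches 18(W), which is W → L
n=20: reaches L-position 15 → W
n=21: reaches L-position 7 → W
n=22: reaches L-position 11 → W
n=23: only reaches 22(W), which is W → L
n=24: reaches L-position 23 → W
n=25: only reaches 20(W), 24(W), all W → L
n=26: reaches L-position 13 → W
n=27: reaches L-position 9 → W
n=28: only reaches 14(W), 21(W), 24(W), 26(W), 27(W), all W → L
n=29: reaches L-position 28 → W
The losing starting values of n are exactly the entries labelled L in this table (13 of them).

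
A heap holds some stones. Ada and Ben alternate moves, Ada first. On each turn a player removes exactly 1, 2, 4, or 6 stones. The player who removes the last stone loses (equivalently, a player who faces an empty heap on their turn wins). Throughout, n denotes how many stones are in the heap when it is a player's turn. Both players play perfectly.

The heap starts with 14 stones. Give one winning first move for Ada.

Label each position W (a win for the player to move) or L (a loss). A position with no legal move is W; any other position is W exactly when some move reaches an L, and L when every move reaches a W.
n=0: no move; the opponent has just taken the last stone and therefore loses → W
n=1: the only move is to 0(W), a W ⇒ L
n=2: can move to 1, which is L ⇒ W
n=3: can move to 1, which is L ⇒ W
n=4: moves to 3(W), 2(W), 0(W); every one is W ⇒ L
n=5: can move to 4, which is L ⇒ W
n=6: can move to 4, which is L ⇒ W
n=7: can move to 1, which is L ⇒ W
n=8: can move to 4, which is L ⇒ W
n=9: moves to 8(W), 7(W), 5(W), 3(W); every one is W ⇒ L
n=10: can move to 9, which is L ⇒ W
n=11: can move to 9, which is L ⇒ W
n=12: moves to 11(W), 10(W), 8(W), 6(W); every one is W ⇒ L
n=13: can move to 12, which is L ⇒ W
n=14: can move to 12, which is L ⇒ W
From 14, the L positions reachable in one move are: 12.

Remove 2, leaving 12.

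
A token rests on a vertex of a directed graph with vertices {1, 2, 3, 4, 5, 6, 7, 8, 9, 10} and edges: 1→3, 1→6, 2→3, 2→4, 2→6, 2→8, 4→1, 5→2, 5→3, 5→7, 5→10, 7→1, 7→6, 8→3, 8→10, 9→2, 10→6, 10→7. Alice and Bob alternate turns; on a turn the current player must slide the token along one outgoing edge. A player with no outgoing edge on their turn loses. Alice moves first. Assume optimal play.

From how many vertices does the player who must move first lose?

Positions with no move are L. A position that does have a move is losing for the player to move precisely when every available move leads to a winning position for the opponent. Fill in the labels:
Every edge goes from a vertex to one that appears earlier in the order 3, 6, 1, 7, 4, 10, 8, 2, 9, 5, so processing vertices in that order labels each vertex after all of its successors.
3: no outgoing edge → L
6: no outgoing edge → L
1: can move to 6, which is L ⇒ W
7: can move to 6, which is L ⇒ W
4: the only move is to 1(W), a W ⇒ L
10: can move to 6, which is L ⇒ W
8: can move to 3, which is L ⇒ W
2: can move to 4, which is L ⇒ W
9: the only move is to 2(W), a W ⇒ L
5: can move to 3, which is L ⇒ W
The L vertices are 3, 4, 6, 9; that is 4 in all.

4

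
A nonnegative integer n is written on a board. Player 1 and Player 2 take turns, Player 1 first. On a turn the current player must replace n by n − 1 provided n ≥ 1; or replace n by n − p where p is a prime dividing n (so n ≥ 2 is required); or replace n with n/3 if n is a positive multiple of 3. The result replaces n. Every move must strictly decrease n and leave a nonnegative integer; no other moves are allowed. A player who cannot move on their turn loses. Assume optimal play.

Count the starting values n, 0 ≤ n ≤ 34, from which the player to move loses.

9

Build the W/L table. Terminal = L. A non-terminal position is W if it has a move to some L; otherwise it is L.
n=0: no move → L
n=1: W (go to 0, an L position)
n=2: W (go to 0, an L position)
n=3: W (go to 0, an L position)
n=4: L (options 2(W), 3(W) are all W)
n=5: W (go to 0, an L position)
n=6: W (go to 4, an L position)
n=7: W (go to 0, an L position)
n=8: L (options 6(W), 7(W) are all W)
n=9: W (go to 8, an L position)
n=10: W (go to 8, an L position)
n=11: W (go to 0, an L position)
n=12: W (go to 4, an L position)
n=13: W (go to 0, an L position)
n=14: L (options 7(W), 12(W), 13(W) are all W)
n=15: W (go to 14, an L position)
n=16: W (go to 14, an L position)
n=17: W (go to 0, an L position)
n=18: L (options 6(W), 15(W), 16(W), 17(W) are all W)
n=19: W (go to 0, an L position)
n=20: W (go to 18, an L position)
n=21: W (go to 14, an L position)
n=22: L (options 11(W), 20(W), 21(W) are all W)
n=23: W (go to 0, an L position)
n=24: W (go to 8, an L position)
n=25: L (options 20(W), 24(W) are all W)
n=26: W (go to 25, an L position)
n=27: L (options 9(W), 24(W), 26(W) are all W)
n=28: W (go to 27, an L position)
n=29: W (go to 0, an L position)
n=30: W (go to 25, an L position)
n=31: W (go to 0, an L position)
n=32: L (options 30(W), 31(W) are all W)
n=33: W (go to 22, an L position)
n=34: W (go to 32, an L position)
L entries with 0 ≤ n ≤ 34: n = 0, 4, 8, 14, 18, 22, 25, 27, 32; that makes 9.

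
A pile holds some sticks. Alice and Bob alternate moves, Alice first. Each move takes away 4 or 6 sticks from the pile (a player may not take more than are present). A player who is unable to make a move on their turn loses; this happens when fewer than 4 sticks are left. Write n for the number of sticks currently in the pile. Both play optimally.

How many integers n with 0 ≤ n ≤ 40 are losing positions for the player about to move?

17

Use the standard recursion: the mover loses at a terminal position; elsewhere, the mover wins exactly when some move hands the opponent an L position.
n=0: no move → L
n=1: no move → L
n=2: no move → L
n=3: no move → L
n=4: can move to 0, which is L ⇒ W
n=5: can move to 1, which is L ⇒ W
n=6: can move to 2, which is L ⇒ W
n=7: can move to 3, which is L ⇒ W
n=8: can move to 2, which is L ⇒ W
n=9: can move to 3, which is L ⇒ W
n=10: moves to 6(W), 4(W); every one is W ⇒ L
n=11: moves to 7(W), 5(W); every one is W ⇒ L
n=12: moves to 8(W), 6(W); every one is W ⇒ L
n=13: moves to 9(W), 7(W); every one is W ⇒ L
n=14: can move to 10, which is L ⇒ W
n=15: can move to 11, which is L ⇒ W
n=16: can move to 12, which is L ⇒ W
n=17: can move to 13, which is L ⇒ W
n=18: can move to 12, which is L ⇒ W
n=19: can move to 13, which is L ⇒ W
n=20: moves to 16(W), 14(W); every one is W ⇒ L
n=21: moves to 17(W), 15(W); every one is W ⇒ L
n=22: moves to 18(W), 16(W); every one is W ⇒ L
n=23: moves to 19(W), 17(W); every one is W ⇒ L
n=24: can move to 20, which is L ⇒ W
n=25: can move to 21, which is L ⇒ W
n=26: can move to 22, which is L ⇒ W
n=27: can move to 23, which is L ⇒ W
n=28: can move to 22, which is L ⇒ W
n=29: can move to 23, which is L ⇒ W
n=30: moves to 26(W), 24(W); every one is W ⇒ L
n=31: moves to 27(W), 25(W); every one is W ⇒ L
n=32: moves to 28(W), 26(W); every one is W ⇒ L
n=33: moves to 29(W), 27(W); every one is W ⇒ L
n=34: can move to 30, which is L ⇒ W
n=35: can move to 31, which is L ⇒ W
n=36: can move to 32, which is L ⇒ W
n=37: can move to 33, which is L ⇒ W
n=38: can move to 32, which is L ⇒ W
n=39: can move to 33, which is L ⇒ W
n=40: moves to 36(W), 34(W); every one is W ⇒ L
L entries with 0 ≤ n ≤ 40: n = 0, 1, 2, 3, 10, 11, 12, 13, 20, 21, 22, 23, 30, 31, 32, 33, 40; that makes 17.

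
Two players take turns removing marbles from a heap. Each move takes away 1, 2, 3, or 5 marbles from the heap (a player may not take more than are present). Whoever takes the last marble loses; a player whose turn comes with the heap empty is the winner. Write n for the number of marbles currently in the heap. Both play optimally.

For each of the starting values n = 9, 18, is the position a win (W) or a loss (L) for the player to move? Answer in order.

Compute win/loss labels from the base case upward. A position with no move is W. Any other position is W if it can reach an L in one move, else L.
n=0: no move; the opponent has just taken the last marble and therefore loses → W
n=1: the only move is to 0(W), a W ⇒ L
n=2: can move to 1, which is L ⇒ W
n=3: can move to 1, which is L ⇒ W
n=4: can move to 1, which is L ⇒ W
n=5: moves to 4(W), 3(W), 2(W), 0(W); every one is W ⇒ L
n=6: can move to 5, which is L ⇒ W
n=7: can move to 5, which is L ⇒ W
n=8: can move to 5, which is L ⇒ W
n=9: moves to 8(W), 7(W), 6(W), 4(W); every one is W ⇒ L
n=10: can move to 9, which is L ⇒ W
n=11: can move to 9, which is L ⇒ W
n=12: can move to 9, which is L ⇒ W
n=13: moves to 12(W), 11(W), 10(W), 8(W); every one is W ⇒ L
n=14: can move to 13, which is L ⇒ W
n=15: can move to 13, which is L ⇒ W
n=16: can move to 13, which is L ⇒ W
n=17: moves to 16(W), 15(W), 14(W), 12(W); every one is W ⇒ L
n=18: can move to 17, which is L ⇒ W

9: L, 18: W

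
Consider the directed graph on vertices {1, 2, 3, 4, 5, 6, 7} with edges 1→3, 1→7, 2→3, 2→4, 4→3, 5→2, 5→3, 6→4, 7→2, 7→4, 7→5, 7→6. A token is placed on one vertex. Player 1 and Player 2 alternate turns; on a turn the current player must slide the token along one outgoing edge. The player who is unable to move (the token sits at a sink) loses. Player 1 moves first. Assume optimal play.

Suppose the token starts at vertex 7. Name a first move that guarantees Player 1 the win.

Move to 6.

Use the standard recursion: the mover loses at a terminal position; elsewhere, the mover wins exactly when some move hands the opponent an L position.
Every edge goes from a vertex to one that appears earlier in the order 3, 4, 6, 2, 5, 7, 1, so processing vertices in that order labels each vertex after all of its successors.
3: no outgoing edge → L
4: reaches L-position 3 → W
6: only reaches 4(W), which is W → L
2: reaches L-position 3 → W
5: reaches L-position 3 → W
7: reaches L-position 6 → W
1: reaches L-position 3 → W
From 7, the L positions reachable in one move are: 6.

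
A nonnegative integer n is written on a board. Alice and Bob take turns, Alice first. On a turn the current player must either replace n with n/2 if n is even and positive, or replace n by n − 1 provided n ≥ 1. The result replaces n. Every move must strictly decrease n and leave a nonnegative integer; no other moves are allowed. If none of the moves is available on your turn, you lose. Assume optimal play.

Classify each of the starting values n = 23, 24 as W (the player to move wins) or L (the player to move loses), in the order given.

Positions with no move are L. A position that does have a move is losing for the player to move precisely when every available move leads to a winning position for the opponent. Fill in the labels:
n=0: no move → L
n=1: can move to 0, which is L ⇒ W
n=2: the only move is to 1(W), a W ⇒ L
n=3: can move to 2, which is L ⇒ W
n=4: can move to 2, which is L ⇒ W
n=5: the only move is to 4(W), a W ⇒ L
n=6: can move to 5, which is L ⇒ W
n=7: the only move is to 6(W), a W ⇒ L
n=8: can move to 7, which is L ⇒ W
n=9: the only move is to 8(W), a W ⇒ L
n=10: can move to 5, which is L ⇒ W
n=11: the only move is to 10(W), a W ⇒ L
n=12: can move to 11, which is L ⇒ W
n=13: the only move is to 12(W), a W ⇒ L
n=14: can move to 7, which is L ⇒ W
n=15: the only move is to 14(W), a W ⇒ L
n=16: can move to 15, which is L ⇒ W
n=17: the only move is to 16(W), a W ⇒ L
n=18: can move to 9, which is L ⇒ W
n=19: the only move is to 18(W), a W ⇒ L
n=20: can move to 19, which is L ⇒ W
n=21: the only move is to 20(W), a W ⇒ L
n=22: can move to 11, which is L ⇒ W
n=23: the only move is to 22(W), a W ⇒ L
n=24: can move to 23, which is L ⇒ W

23: L, 24: W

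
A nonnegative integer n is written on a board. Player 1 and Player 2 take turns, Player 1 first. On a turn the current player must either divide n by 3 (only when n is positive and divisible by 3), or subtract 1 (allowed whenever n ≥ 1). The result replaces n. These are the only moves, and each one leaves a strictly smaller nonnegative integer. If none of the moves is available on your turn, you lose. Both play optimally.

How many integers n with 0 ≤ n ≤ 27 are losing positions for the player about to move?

Label each position W (a win for the player to move) or L (a loss). A position with no legal move is L; any other position is W exactly when some move reaches an L, and L when every move reaches a W.
n=0: no move → L
n=1: can move to 0, which is L ⇒ W
n=2: the only move is to 1(W), a W ⇒ L
n=3: can move to 2, which is L ⇒ W
n=4: the only move is to 3(W), a W ⇒ L
n=5: can move to 4, which is L ⇒ W
n=6: can move to 2, which is L ⇒ W
n=7: the only move is to 6(W), a W ⇒ L
n=8: can move to 7, which is L ⇒ W
n=9: moves to 3(W), 8(W); every one is W ⇒ L
n=10: can move to 9, which is L ⇒ W
n=11: the only move is to 10(W), a W ⇒ L
n=12: can move to 4, which is L ⇒ W
n=13: the only move is to 12(W), a W ⇒ L
n=14: can move to 13, which is L ⇒ W
n=15: moves to 5(W), 14(W); every one is W ⇒ L
n=16: can move to 15, which is L ⇒ W
n=17: the only move is to 16(W), a W ⇒ L
n=18: can move to 17, which is L ⇒ W
n=19: the only move is to 18(W), a W ⇒ L
n=20: can move to 19, which is L ⇒ W
n=21: can move to 7, which is L ⇒ W
n=22: the only move is to 21(W), a W ⇒ L
n=23: can move to 22, which is L ⇒ W
n=24: moves to 8(W), 23(W); every one is W ⇒ L
n=25: can move to 24, which is L ⇒ W
n=26: the only move is to 25(W), a W ⇒ L
n=27: can move to 9, which is L ⇒ W
L entries with 0 ≤ n ≤ 27: n = 0, 2, 4, 7, 9, 11, 13, 15, 17, 19, 22, 24, 26; that makes 13.

13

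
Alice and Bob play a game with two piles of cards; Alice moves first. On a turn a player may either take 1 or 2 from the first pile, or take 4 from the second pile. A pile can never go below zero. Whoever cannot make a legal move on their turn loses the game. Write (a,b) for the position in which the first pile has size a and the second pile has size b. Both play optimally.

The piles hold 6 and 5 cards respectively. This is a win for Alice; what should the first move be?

Move to (4,5).

Work bottom-up. With no move the player to move loses. Otherwise the position is W if at least one move leads to an L position for the opponent, and L if every move leads to a W.
No move ever increases a pile, so every position that can arise here has a ≤ 6 and b ≤ 5; it is enough to label the cells with 0 ≤ a ≤ 6 and 0 ≤ b ≤ 5.
Every move lowers a or b (never raises either), so fill the grid row by row in increasing a, and left to right within a row: each cell's successors are then already labelled.
      b=0  b=1  b=2  b=3  b=4  b=5
a=0:    L    L    L    L    W    W
a=1:    W    W    W    W    L    L
a=2:    W    W    W    W    W    W
a=3:    L    L    L    L    W    W
a=4:    W    W    W    W    L    L
a=5:    W    W    W    W    W    W
a=6:    L    L    L    L    W    W
Cells with no legal move (terminal, hence L): (0,0), (0,1), (0,2), (0,3).
The remaining L cells, each justified by listing all of its moves:
(1,4): L (options (0,4)(W), (1,0)(W) are all W)
(1,5): L (options (0,5)(W), (1,1)(W) are all W)
(3,0): L (options (2,0)(W), (1,0)(W) are all W)
(3,1): L (options (2,1)(W), (1,1)(W) are all W)
(3,2): L (options (2,2)(W), (1,2)(W) are all W)
(3,3): L (options (2,3)(W), (1,3)(W) are all W)
(4,4): L (options (3,4)(W), (2,4)(W), (4,0)(W) are all W)
(4,5): L (options (3,5)(W), (2,5)(W), (4,1)(W) are all W)
(6,0): L (options (5,0)(W), (4,0)(W) are all W)
(6,1): L (options (5,1)(W), (4,1)(W) are all W)
(6,2): L (options (5,2)(W), (4,2)(W) are all W)
(6,3): L (options (5,3)(W), (4,3)(W) are all W)
Every other cell has at least one move into one of the L cells above, so it is W.
From (6,5), the L positions reachable in one move are: (4,5), (6,1). Any move reaching one of these is winning.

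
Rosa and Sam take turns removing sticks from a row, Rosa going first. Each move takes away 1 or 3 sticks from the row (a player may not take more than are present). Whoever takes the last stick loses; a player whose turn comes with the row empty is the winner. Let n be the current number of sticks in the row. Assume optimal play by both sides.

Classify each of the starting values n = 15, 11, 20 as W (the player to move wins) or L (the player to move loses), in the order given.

Positions with no move are W. A position that does have a move is losing for the player to move precisely when every available move leads to a winning position for the opponent. Fill in the labels:
n=0: no move; the opponent has just taken the last stick and therefore loses → W
n=1: only reaches 0(W), which is W → L
n=2: reaches L-position 1 → W
n=3: only reaches 2(W), 0(W), all W → L
n=4: reaches L-position 3 → W
n=5: only reaches 4(W), 2(W), all W → L
n=6: reaches L-position 5 → W
n=7: only reaches 6(W), 4(W), all W → L
n=8: reaches L-position 7 → W
n=9: only reaches 8(W), 6(W), all W → L
n=10: reaches L-position 9 → W
n=11: only reaches 10(W), 8(W), all W → L
n=12: reaches L-position 11 → W
n=13: only reaches 12(W), 10(W), all W → L
n=14: reaches L-position 13 → W
n=15: only reaches 14(W), 12(W), all W → L
n=16: reaches L-position 15 → W
n=17: only reaches 16(W), 14(W), all W → L
n=18: reaches L-position 17 → W
n=19: only reaches 18(W), 16(W), all W → L
n=20: reaches L-position 19 → W

15: L, 11: L, 20: W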